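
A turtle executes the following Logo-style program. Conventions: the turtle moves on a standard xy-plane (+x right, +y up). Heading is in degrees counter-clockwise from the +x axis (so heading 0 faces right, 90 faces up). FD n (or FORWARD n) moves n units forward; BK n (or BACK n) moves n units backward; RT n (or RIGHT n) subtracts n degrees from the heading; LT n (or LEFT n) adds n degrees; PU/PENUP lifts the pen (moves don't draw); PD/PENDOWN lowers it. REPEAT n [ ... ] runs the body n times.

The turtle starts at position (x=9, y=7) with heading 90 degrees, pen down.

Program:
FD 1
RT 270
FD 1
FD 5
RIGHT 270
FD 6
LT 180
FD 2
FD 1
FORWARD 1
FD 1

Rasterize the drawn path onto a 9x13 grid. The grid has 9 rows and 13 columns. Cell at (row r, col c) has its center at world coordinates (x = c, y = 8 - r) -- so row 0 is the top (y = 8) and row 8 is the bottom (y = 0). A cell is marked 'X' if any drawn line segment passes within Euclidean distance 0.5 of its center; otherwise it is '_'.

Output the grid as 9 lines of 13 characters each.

Segment 0: (9,7) -> (9,8)
Segment 1: (9,8) -> (8,8)
Segment 2: (8,8) -> (3,8)
Segment 3: (3,8) -> (3,2)
Segment 4: (3,2) -> (3,4)
Segment 5: (3,4) -> (3,5)
Segment 6: (3,5) -> (3,6)
Segment 7: (3,6) -> (3,7)

Answer: ___XXXXXXX___
___X_____X___
___X_________
___X_________
___X_________
___X_________
___X_________
_____________
_____________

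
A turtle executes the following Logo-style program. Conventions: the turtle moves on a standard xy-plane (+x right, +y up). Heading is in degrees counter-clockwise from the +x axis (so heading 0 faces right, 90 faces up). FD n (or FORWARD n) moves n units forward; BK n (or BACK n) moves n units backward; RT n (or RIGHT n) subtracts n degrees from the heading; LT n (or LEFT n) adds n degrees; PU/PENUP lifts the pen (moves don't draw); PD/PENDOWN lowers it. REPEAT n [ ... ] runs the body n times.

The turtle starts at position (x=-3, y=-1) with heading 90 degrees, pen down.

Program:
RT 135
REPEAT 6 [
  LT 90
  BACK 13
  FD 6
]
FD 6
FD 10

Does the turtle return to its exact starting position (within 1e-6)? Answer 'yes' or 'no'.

Answer: no

Derivation:
Executing turtle program step by step:
Start: pos=(-3,-1), heading=90, pen down
RT 135: heading 90 -> 315
REPEAT 6 [
  -- iteration 1/6 --
  LT 90: heading 315 -> 45
  BK 13: (-3,-1) -> (-12.192,-10.192) [heading=45, draw]
  FD 6: (-12.192,-10.192) -> (-7.95,-5.95) [heading=45, draw]
  -- iteration 2/6 --
  LT 90: heading 45 -> 135
  BK 13: (-7.95,-5.95) -> (1.243,-15.142) [heading=135, draw]
  FD 6: (1.243,-15.142) -> (-3,-10.899) [heading=135, draw]
  -- iteration 3/6 --
  LT 90: heading 135 -> 225
  BK 13: (-3,-10.899) -> (6.192,-1.707) [heading=225, draw]
  FD 6: (6.192,-1.707) -> (1.95,-5.95) [heading=225, draw]
  -- iteration 4/6 --
  LT 90: heading 225 -> 315
  BK 13: (1.95,-5.95) -> (-7.243,3.243) [heading=315, draw]
  FD 6: (-7.243,3.243) -> (-3,-1) [heading=315, draw]
  -- iteration 5/6 --
  LT 90: heading 315 -> 45
  BK 13: (-3,-1) -> (-12.192,-10.192) [heading=45, draw]
  FD 6: (-12.192,-10.192) -> (-7.95,-5.95) [heading=45, draw]
  -- iteration 6/6 --
  LT 90: heading 45 -> 135
  BK 13: (-7.95,-5.95) -> (1.243,-15.142) [heading=135, draw]
  FD 6: (1.243,-15.142) -> (-3,-10.899) [heading=135, draw]
]
FD 6: (-3,-10.899) -> (-7.243,-6.657) [heading=135, draw]
FD 10: (-7.243,-6.657) -> (-14.314,0.414) [heading=135, draw]
Final: pos=(-14.314,0.414), heading=135, 14 segment(s) drawn

Start position: (-3, -1)
Final position: (-14.314, 0.414)
Distance = 11.402; >= 1e-6 -> NOT closed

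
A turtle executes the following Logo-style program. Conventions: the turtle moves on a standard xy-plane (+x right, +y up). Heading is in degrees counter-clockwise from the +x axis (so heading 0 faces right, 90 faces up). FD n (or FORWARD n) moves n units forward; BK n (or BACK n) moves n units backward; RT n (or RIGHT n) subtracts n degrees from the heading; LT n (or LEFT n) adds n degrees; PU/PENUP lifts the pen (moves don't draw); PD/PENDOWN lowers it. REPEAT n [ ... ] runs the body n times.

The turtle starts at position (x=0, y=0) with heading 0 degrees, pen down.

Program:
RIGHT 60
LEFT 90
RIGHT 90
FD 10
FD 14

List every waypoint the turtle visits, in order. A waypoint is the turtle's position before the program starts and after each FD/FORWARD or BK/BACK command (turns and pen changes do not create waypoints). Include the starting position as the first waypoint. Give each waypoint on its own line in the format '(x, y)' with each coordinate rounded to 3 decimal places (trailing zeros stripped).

Executing turtle program step by step:
Start: pos=(0,0), heading=0, pen down
RT 60: heading 0 -> 300
LT 90: heading 300 -> 30
RT 90: heading 30 -> 300
FD 10: (0,0) -> (5,-8.66) [heading=300, draw]
FD 14: (5,-8.66) -> (12,-20.785) [heading=300, draw]
Final: pos=(12,-20.785), heading=300, 2 segment(s) drawn
Waypoints (3 total):
(0, 0)
(5, -8.66)
(12, -20.785)

Answer: (0, 0)
(5, -8.66)
(12, -20.785)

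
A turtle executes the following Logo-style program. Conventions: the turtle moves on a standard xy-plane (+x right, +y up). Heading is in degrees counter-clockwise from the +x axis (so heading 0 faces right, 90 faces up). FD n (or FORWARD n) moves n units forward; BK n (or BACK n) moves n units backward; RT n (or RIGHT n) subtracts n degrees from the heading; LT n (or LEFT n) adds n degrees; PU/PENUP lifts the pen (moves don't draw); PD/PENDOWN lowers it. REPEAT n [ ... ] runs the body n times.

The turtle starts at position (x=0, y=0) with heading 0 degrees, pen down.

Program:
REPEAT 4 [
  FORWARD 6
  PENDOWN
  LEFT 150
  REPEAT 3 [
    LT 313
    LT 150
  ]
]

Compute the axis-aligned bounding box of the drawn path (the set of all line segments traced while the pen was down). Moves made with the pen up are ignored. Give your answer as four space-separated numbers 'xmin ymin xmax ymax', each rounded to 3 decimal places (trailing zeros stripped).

Executing turtle program step by step:
Start: pos=(0,0), heading=0, pen down
REPEAT 4 [
  -- iteration 1/4 --
  FD 6: (0,0) -> (6,0) [heading=0, draw]
  PD: pen down
  LT 150: heading 0 -> 150
  REPEAT 3 [
    -- iteration 1/3 --
    LT 313: heading 150 -> 103
    LT 150: heading 103 -> 253
    -- iteration 2/3 --
    LT 313: heading 253 -> 206
    LT 150: heading 206 -> 356
    -- iteration 3/3 --
    LT 313: heading 356 -> 309
    LT 150: heading 309 -> 99
  ]
  -- iteration 2/4 --
  FD 6: (6,0) -> (5.061,5.926) [heading=99, draw]
  PD: pen down
  LT 150: heading 99 -> 249
  REPEAT 3 [
    -- iteration 1/3 --
    LT 313: heading 249 -> 202
    LT 150: heading 202 -> 352
    -- iteration 2/3 --
    LT 313: heading 352 -> 305
    LT 150: heading 305 -> 95
    -- iteration 3/3 --
    LT 313: heading 95 -> 48
    LT 150: heading 48 -> 198
  ]
  -- iteration 3/4 --
  FD 6: (5.061,5.926) -> (-0.645,4.072) [heading=198, draw]
  PD: pen down
  LT 150: heading 198 -> 348
  REPEAT 3 [
    -- iteration 1/3 --
    LT 313: heading 348 -> 301
    LT 150: heading 301 -> 91
    -- iteration 2/3 --
    LT 313: heading 91 -> 44
    LT 150: heading 44 -> 194
    -- iteration 3/3 --
    LT 313: heading 194 -> 147
    LT 150: heading 147 -> 297
  ]
  -- iteration 4/4 --
  FD 6: (-0.645,4.072) -> (2.079,-1.274) [heading=297, draw]
  PD: pen down
  LT 150: heading 297 -> 87
  REPEAT 3 [
    -- iteration 1/3 --
    LT 313: heading 87 -> 40
    LT 150: heading 40 -> 190
    -- iteration 2/3 --
    LT 313: heading 190 -> 143
    LT 150: heading 143 -> 293
    -- iteration 3/3 --
    LT 313: heading 293 -> 246
    LT 150: heading 246 -> 36
  ]
]
Final: pos=(2.079,-1.274), heading=36, 4 segment(s) drawn

Segment endpoints: x in {-0.645, 0, 2.079, 5.061, 6}, y in {-1.274, 0, 4.072, 5.926}
xmin=-0.645, ymin=-1.274, xmax=6, ymax=5.926

Answer: -0.645 -1.274 6 5.926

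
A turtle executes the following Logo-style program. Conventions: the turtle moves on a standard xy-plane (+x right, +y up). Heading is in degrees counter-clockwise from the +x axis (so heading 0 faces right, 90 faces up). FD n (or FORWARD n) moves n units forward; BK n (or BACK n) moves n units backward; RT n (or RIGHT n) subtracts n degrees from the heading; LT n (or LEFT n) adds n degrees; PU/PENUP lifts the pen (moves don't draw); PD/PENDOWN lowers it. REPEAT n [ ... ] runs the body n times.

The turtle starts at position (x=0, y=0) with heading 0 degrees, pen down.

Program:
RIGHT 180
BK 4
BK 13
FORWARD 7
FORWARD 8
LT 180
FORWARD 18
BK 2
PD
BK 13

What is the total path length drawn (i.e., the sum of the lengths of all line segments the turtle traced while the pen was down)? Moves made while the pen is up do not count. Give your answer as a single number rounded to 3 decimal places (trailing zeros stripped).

Executing turtle program step by step:
Start: pos=(0,0), heading=0, pen down
RT 180: heading 0 -> 180
BK 4: (0,0) -> (4,0) [heading=180, draw]
BK 13: (4,0) -> (17,0) [heading=180, draw]
FD 7: (17,0) -> (10,0) [heading=180, draw]
FD 8: (10,0) -> (2,0) [heading=180, draw]
LT 180: heading 180 -> 0
FD 18: (2,0) -> (20,0) [heading=0, draw]
BK 2: (20,0) -> (18,0) [heading=0, draw]
PD: pen down
BK 13: (18,0) -> (5,0) [heading=0, draw]
Final: pos=(5,0), heading=0, 7 segment(s) drawn

Segment lengths:
  seg 1: (0,0) -> (4,0), length = 4
  seg 2: (4,0) -> (17,0), length = 13
  seg 3: (17,0) -> (10,0), length = 7
  seg 4: (10,0) -> (2,0), length = 8
  seg 5: (2,0) -> (20,0), length = 18
  seg 6: (20,0) -> (18,0), length = 2
  seg 7: (18,0) -> (5,0), length = 13
Total = 65

Answer: 65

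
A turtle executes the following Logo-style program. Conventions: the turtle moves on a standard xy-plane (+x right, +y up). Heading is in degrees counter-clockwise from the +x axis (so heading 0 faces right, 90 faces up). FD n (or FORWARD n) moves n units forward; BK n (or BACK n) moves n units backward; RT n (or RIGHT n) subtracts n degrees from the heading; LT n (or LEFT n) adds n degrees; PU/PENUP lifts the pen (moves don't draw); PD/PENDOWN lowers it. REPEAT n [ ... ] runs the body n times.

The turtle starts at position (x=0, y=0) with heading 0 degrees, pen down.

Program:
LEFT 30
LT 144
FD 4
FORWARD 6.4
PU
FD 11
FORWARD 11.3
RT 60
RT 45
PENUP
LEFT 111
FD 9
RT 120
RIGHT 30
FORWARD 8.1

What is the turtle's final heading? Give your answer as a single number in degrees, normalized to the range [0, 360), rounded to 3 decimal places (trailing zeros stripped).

Executing turtle program step by step:
Start: pos=(0,0), heading=0, pen down
LT 30: heading 0 -> 30
LT 144: heading 30 -> 174
FD 4: (0,0) -> (-3.978,0.418) [heading=174, draw]
FD 6.4: (-3.978,0.418) -> (-10.343,1.087) [heading=174, draw]
PU: pen up
FD 11: (-10.343,1.087) -> (-21.283,2.237) [heading=174, move]
FD 11.3: (-21.283,2.237) -> (-32.521,3.418) [heading=174, move]
RT 60: heading 174 -> 114
RT 45: heading 114 -> 69
PU: pen up
LT 111: heading 69 -> 180
FD 9: (-32.521,3.418) -> (-41.521,3.418) [heading=180, move]
RT 120: heading 180 -> 60
RT 30: heading 60 -> 30
FD 8.1: (-41.521,3.418) -> (-34.506,7.468) [heading=30, move]
Final: pos=(-34.506,7.468), heading=30, 2 segment(s) drawn

Answer: 30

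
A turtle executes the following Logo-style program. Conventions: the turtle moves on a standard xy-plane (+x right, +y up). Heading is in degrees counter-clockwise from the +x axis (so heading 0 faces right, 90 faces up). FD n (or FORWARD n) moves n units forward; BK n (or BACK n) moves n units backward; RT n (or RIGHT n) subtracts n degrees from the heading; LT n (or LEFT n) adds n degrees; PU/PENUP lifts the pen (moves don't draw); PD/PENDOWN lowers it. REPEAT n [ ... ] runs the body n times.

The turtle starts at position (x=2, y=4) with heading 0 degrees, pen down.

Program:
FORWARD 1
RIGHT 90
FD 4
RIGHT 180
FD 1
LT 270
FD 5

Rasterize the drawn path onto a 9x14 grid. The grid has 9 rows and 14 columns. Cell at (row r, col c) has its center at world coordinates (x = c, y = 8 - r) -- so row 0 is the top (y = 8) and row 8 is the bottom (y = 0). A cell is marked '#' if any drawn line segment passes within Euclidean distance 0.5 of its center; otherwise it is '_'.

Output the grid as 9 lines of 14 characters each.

Answer: ______________
______________
______________
______________
__##__________
___#__________
___#__________
___######_____
___#__________

Derivation:
Segment 0: (2,4) -> (3,4)
Segment 1: (3,4) -> (3,0)
Segment 2: (3,0) -> (3,1)
Segment 3: (3,1) -> (8,1)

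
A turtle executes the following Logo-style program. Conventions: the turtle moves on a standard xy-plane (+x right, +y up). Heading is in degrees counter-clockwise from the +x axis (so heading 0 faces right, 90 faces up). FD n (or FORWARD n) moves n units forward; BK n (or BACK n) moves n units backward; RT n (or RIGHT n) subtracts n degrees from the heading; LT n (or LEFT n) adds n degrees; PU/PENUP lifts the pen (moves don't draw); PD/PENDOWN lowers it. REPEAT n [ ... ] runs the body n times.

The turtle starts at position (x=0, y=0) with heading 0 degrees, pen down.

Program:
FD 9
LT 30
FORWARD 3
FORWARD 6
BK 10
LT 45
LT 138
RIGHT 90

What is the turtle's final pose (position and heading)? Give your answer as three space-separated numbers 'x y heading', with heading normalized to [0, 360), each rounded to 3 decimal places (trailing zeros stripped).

Answer: 8.134 -0.5 123

Derivation:
Executing turtle program step by step:
Start: pos=(0,0), heading=0, pen down
FD 9: (0,0) -> (9,0) [heading=0, draw]
LT 30: heading 0 -> 30
FD 3: (9,0) -> (11.598,1.5) [heading=30, draw]
FD 6: (11.598,1.5) -> (16.794,4.5) [heading=30, draw]
BK 10: (16.794,4.5) -> (8.134,-0.5) [heading=30, draw]
LT 45: heading 30 -> 75
LT 138: heading 75 -> 213
RT 90: heading 213 -> 123
Final: pos=(8.134,-0.5), heading=123, 4 segment(s) drawn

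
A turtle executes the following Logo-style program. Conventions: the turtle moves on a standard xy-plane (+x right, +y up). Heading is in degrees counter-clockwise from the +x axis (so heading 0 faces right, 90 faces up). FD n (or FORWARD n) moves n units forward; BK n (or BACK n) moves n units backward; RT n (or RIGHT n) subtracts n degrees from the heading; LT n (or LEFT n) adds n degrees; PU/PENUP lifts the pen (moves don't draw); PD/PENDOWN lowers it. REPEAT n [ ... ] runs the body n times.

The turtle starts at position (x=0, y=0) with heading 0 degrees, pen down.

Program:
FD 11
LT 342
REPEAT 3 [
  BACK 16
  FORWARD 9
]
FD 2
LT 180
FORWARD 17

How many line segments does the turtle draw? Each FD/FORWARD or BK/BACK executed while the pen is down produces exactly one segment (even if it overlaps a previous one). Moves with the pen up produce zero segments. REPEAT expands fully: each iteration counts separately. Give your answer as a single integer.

Executing turtle program step by step:
Start: pos=(0,0), heading=0, pen down
FD 11: (0,0) -> (11,0) [heading=0, draw]
LT 342: heading 0 -> 342
REPEAT 3 [
  -- iteration 1/3 --
  BK 16: (11,0) -> (-4.217,4.944) [heading=342, draw]
  FD 9: (-4.217,4.944) -> (4.343,2.163) [heading=342, draw]
  -- iteration 2/3 --
  BK 16: (4.343,2.163) -> (-10.874,7.107) [heading=342, draw]
  FD 9: (-10.874,7.107) -> (-2.315,4.326) [heading=342, draw]
  -- iteration 3/3 --
  BK 16: (-2.315,4.326) -> (-17.532,9.271) [heading=342, draw]
  FD 9: (-17.532,9.271) -> (-8.972,6.489) [heading=342, draw]
]
FD 2: (-8.972,6.489) -> (-7.07,5.871) [heading=342, draw]
LT 180: heading 342 -> 162
FD 17: (-7.07,5.871) -> (-23.238,11.125) [heading=162, draw]
Final: pos=(-23.238,11.125), heading=162, 9 segment(s) drawn
Segments drawn: 9

Answer: 9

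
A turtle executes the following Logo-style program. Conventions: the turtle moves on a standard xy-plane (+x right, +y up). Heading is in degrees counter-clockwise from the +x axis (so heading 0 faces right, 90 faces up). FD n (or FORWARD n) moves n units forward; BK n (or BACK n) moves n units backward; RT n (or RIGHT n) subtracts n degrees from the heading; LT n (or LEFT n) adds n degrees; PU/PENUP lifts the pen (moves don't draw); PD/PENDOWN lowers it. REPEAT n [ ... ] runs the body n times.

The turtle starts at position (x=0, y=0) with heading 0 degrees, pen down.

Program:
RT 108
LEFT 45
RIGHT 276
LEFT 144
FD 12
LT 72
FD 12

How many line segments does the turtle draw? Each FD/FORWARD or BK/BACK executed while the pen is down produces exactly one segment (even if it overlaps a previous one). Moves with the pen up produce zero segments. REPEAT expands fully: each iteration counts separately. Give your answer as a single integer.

Executing turtle program step by step:
Start: pos=(0,0), heading=0, pen down
RT 108: heading 0 -> 252
LT 45: heading 252 -> 297
RT 276: heading 297 -> 21
LT 144: heading 21 -> 165
FD 12: (0,0) -> (-11.591,3.106) [heading=165, draw]
LT 72: heading 165 -> 237
FD 12: (-11.591,3.106) -> (-18.127,-6.958) [heading=237, draw]
Final: pos=(-18.127,-6.958), heading=237, 2 segment(s) drawn
Segments drawn: 2

Answer: 2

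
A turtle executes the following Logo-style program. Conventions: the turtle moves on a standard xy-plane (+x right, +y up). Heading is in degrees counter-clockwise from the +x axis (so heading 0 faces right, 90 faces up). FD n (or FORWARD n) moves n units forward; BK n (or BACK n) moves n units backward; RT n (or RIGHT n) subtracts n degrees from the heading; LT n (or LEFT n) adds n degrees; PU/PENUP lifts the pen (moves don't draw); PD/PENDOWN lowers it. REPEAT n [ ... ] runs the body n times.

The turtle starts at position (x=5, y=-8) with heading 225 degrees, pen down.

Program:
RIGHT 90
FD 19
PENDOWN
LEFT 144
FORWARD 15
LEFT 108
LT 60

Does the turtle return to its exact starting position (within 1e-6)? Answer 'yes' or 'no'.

Executing turtle program step by step:
Start: pos=(5,-8), heading=225, pen down
RT 90: heading 225 -> 135
FD 19: (5,-8) -> (-8.435,5.435) [heading=135, draw]
PD: pen down
LT 144: heading 135 -> 279
FD 15: (-8.435,5.435) -> (-6.089,-9.38) [heading=279, draw]
LT 108: heading 279 -> 27
LT 60: heading 27 -> 87
Final: pos=(-6.089,-9.38), heading=87, 2 segment(s) drawn

Start position: (5, -8)
Final position: (-6.089, -9.38)
Distance = 11.174; >= 1e-6 -> NOT closed

Answer: no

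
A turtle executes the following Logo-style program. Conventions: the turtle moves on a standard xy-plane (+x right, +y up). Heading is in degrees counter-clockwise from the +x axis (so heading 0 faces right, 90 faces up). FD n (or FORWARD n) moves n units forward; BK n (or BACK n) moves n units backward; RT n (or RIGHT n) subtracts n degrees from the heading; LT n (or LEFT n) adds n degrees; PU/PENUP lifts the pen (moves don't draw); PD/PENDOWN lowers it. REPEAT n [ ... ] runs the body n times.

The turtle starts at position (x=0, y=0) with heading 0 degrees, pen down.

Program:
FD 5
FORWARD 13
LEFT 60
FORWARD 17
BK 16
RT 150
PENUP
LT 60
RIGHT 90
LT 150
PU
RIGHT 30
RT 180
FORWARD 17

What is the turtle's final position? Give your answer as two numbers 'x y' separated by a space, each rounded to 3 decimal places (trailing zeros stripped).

Executing turtle program step by step:
Start: pos=(0,0), heading=0, pen down
FD 5: (0,0) -> (5,0) [heading=0, draw]
FD 13: (5,0) -> (18,0) [heading=0, draw]
LT 60: heading 0 -> 60
FD 17: (18,0) -> (26.5,14.722) [heading=60, draw]
BK 16: (26.5,14.722) -> (18.5,0.866) [heading=60, draw]
RT 150: heading 60 -> 270
PU: pen up
LT 60: heading 270 -> 330
RT 90: heading 330 -> 240
LT 150: heading 240 -> 30
PU: pen up
RT 30: heading 30 -> 0
RT 180: heading 0 -> 180
FD 17: (18.5,0.866) -> (1.5,0.866) [heading=180, move]
Final: pos=(1.5,0.866), heading=180, 4 segment(s) drawn

Answer: 1.5 0.866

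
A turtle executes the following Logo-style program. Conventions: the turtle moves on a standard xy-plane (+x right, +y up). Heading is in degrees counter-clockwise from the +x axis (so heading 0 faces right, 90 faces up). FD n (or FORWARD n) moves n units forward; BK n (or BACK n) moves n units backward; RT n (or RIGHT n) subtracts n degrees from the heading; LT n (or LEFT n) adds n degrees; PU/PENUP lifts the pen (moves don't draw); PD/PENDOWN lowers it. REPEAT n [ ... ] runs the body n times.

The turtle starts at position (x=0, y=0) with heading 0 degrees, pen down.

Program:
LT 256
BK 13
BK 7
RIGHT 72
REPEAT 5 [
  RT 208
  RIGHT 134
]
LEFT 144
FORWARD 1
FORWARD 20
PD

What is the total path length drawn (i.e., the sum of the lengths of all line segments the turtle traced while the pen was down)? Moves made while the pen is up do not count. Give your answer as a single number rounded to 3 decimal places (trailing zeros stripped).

Executing turtle program step by step:
Start: pos=(0,0), heading=0, pen down
LT 256: heading 0 -> 256
BK 13: (0,0) -> (3.145,12.614) [heading=256, draw]
BK 7: (3.145,12.614) -> (4.838,19.406) [heading=256, draw]
RT 72: heading 256 -> 184
REPEAT 5 [
  -- iteration 1/5 --
  RT 208: heading 184 -> 336
  RT 134: heading 336 -> 202
  -- iteration 2/5 --
  RT 208: heading 202 -> 354
  RT 134: heading 354 -> 220
  -- iteration 3/5 --
  RT 208: heading 220 -> 12
  RT 134: heading 12 -> 238
  -- iteration 4/5 --
  RT 208: heading 238 -> 30
  RT 134: heading 30 -> 256
  -- iteration 5/5 --
  RT 208: heading 256 -> 48
  RT 134: heading 48 -> 274
]
LT 144: heading 274 -> 58
FD 1: (4.838,19.406) -> (5.368,20.254) [heading=58, draw]
FD 20: (5.368,20.254) -> (15.967,37.215) [heading=58, draw]
PD: pen down
Final: pos=(15.967,37.215), heading=58, 4 segment(s) drawn

Segment lengths:
  seg 1: (0,0) -> (3.145,12.614), length = 13
  seg 2: (3.145,12.614) -> (4.838,19.406), length = 7
  seg 3: (4.838,19.406) -> (5.368,20.254), length = 1
  seg 4: (5.368,20.254) -> (15.967,37.215), length = 20
Total = 41

Answer: 41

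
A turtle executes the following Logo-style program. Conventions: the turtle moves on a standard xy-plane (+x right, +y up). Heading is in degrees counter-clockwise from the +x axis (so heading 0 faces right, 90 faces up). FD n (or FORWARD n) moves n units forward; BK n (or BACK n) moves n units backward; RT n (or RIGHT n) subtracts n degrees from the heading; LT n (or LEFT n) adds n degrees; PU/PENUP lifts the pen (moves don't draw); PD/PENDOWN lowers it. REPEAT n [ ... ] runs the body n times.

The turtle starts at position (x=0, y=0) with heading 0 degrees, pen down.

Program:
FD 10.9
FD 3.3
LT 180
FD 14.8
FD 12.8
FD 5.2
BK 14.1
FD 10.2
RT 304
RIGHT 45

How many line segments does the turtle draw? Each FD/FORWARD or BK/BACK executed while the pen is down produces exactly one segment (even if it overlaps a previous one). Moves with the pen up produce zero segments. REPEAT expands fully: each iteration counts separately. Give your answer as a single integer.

Answer: 7

Derivation:
Executing turtle program step by step:
Start: pos=(0,0), heading=0, pen down
FD 10.9: (0,0) -> (10.9,0) [heading=0, draw]
FD 3.3: (10.9,0) -> (14.2,0) [heading=0, draw]
LT 180: heading 0 -> 180
FD 14.8: (14.2,0) -> (-0.6,0) [heading=180, draw]
FD 12.8: (-0.6,0) -> (-13.4,0) [heading=180, draw]
FD 5.2: (-13.4,0) -> (-18.6,0) [heading=180, draw]
BK 14.1: (-18.6,0) -> (-4.5,0) [heading=180, draw]
FD 10.2: (-4.5,0) -> (-14.7,0) [heading=180, draw]
RT 304: heading 180 -> 236
RT 45: heading 236 -> 191
Final: pos=(-14.7,0), heading=191, 7 segment(s) drawn
Segments drawn: 7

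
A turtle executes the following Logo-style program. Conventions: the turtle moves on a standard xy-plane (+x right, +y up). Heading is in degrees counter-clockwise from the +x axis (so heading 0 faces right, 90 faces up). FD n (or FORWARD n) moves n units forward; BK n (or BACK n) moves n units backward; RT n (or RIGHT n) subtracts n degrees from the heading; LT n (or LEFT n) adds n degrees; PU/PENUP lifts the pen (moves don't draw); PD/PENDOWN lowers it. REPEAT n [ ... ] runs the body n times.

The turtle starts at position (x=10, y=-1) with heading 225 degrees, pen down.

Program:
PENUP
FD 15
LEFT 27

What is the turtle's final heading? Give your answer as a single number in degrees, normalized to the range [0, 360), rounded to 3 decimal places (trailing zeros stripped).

Answer: 252

Derivation:
Executing turtle program step by step:
Start: pos=(10,-1), heading=225, pen down
PU: pen up
FD 15: (10,-1) -> (-0.607,-11.607) [heading=225, move]
LT 27: heading 225 -> 252
Final: pos=(-0.607,-11.607), heading=252, 0 segment(s) drawn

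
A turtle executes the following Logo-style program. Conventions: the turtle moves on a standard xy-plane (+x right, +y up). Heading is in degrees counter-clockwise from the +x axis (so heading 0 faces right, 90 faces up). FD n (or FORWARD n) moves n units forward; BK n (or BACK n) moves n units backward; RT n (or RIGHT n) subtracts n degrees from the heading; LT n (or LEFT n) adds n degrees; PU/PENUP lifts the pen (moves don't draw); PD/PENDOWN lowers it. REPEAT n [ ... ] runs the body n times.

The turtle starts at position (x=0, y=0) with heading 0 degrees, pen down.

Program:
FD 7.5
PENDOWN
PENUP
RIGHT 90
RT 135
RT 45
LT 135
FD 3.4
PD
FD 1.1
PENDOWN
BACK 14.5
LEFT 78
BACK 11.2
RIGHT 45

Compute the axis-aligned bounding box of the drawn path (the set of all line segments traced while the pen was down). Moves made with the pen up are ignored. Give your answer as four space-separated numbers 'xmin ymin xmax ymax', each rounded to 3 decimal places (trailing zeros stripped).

Answer: 0 -3.182 14.571 16.464

Derivation:
Executing turtle program step by step:
Start: pos=(0,0), heading=0, pen down
FD 7.5: (0,0) -> (7.5,0) [heading=0, draw]
PD: pen down
PU: pen up
RT 90: heading 0 -> 270
RT 135: heading 270 -> 135
RT 45: heading 135 -> 90
LT 135: heading 90 -> 225
FD 3.4: (7.5,0) -> (5.096,-2.404) [heading=225, move]
PD: pen down
FD 1.1: (5.096,-2.404) -> (4.318,-3.182) [heading=225, draw]
PD: pen down
BK 14.5: (4.318,-3.182) -> (14.571,7.071) [heading=225, draw]
LT 78: heading 225 -> 303
BK 11.2: (14.571,7.071) -> (8.471,16.464) [heading=303, draw]
RT 45: heading 303 -> 258
Final: pos=(8.471,16.464), heading=258, 4 segment(s) drawn

Segment endpoints: x in {0, 4.318, 5.096, 7.5, 8.471, 14.571}, y in {-3.182, -2.404, 0, 7.071, 16.464}
xmin=0, ymin=-3.182, xmax=14.571, ymax=16.464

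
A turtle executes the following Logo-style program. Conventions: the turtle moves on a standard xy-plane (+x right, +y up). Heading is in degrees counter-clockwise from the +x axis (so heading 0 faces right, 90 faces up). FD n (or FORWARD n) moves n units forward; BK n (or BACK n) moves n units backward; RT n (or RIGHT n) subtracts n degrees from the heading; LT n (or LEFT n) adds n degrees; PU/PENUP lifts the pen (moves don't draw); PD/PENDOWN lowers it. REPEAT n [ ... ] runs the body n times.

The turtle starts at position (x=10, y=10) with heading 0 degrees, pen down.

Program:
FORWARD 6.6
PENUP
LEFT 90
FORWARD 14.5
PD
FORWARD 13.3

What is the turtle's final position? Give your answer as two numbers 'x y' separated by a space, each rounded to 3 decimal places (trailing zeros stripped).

Executing turtle program step by step:
Start: pos=(10,10), heading=0, pen down
FD 6.6: (10,10) -> (16.6,10) [heading=0, draw]
PU: pen up
LT 90: heading 0 -> 90
FD 14.5: (16.6,10) -> (16.6,24.5) [heading=90, move]
PD: pen down
FD 13.3: (16.6,24.5) -> (16.6,37.8) [heading=90, draw]
Final: pos=(16.6,37.8), heading=90, 2 segment(s) drawn

Answer: 16.6 37.8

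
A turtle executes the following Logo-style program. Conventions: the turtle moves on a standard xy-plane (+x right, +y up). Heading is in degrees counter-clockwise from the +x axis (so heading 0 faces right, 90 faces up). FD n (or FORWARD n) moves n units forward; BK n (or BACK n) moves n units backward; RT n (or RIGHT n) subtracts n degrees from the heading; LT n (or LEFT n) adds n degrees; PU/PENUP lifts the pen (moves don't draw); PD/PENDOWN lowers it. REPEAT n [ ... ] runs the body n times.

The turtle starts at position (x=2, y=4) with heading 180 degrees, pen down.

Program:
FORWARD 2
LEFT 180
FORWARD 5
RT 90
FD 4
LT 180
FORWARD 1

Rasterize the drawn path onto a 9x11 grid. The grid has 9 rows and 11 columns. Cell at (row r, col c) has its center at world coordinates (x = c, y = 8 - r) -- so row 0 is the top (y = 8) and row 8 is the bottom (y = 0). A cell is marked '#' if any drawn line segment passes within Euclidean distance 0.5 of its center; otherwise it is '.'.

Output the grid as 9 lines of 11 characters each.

Segment 0: (2,4) -> (0,4)
Segment 1: (0,4) -> (5,4)
Segment 2: (5,4) -> (5,-0)
Segment 3: (5,-0) -> (5,1)

Answer: ...........
...........
...........
...........
######.....
.....#.....
.....#.....
.....#.....
.....#.....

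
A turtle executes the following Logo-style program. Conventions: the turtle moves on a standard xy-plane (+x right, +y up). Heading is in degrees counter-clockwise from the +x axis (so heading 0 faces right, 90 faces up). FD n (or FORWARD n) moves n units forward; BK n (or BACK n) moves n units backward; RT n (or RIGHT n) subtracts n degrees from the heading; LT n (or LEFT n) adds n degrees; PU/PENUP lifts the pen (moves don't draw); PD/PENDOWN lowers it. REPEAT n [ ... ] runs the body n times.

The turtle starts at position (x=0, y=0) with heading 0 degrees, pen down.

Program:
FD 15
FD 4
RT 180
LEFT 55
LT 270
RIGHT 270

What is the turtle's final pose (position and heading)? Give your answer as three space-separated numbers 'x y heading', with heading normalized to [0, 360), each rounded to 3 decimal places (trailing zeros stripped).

Answer: 19 0 235

Derivation:
Executing turtle program step by step:
Start: pos=(0,0), heading=0, pen down
FD 15: (0,0) -> (15,0) [heading=0, draw]
FD 4: (15,0) -> (19,0) [heading=0, draw]
RT 180: heading 0 -> 180
LT 55: heading 180 -> 235
LT 270: heading 235 -> 145
RT 270: heading 145 -> 235
Final: pos=(19,0), heading=235, 2 segment(s) drawn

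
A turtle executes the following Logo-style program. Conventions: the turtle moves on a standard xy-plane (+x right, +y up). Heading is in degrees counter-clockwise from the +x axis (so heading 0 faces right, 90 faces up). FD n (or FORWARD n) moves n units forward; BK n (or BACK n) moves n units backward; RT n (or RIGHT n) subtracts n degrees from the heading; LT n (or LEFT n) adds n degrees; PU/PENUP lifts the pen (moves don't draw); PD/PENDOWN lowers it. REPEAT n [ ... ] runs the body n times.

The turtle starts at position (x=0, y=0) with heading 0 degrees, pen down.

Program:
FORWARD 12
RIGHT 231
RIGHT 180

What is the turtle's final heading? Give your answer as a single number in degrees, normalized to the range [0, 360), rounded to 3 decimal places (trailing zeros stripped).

Executing turtle program step by step:
Start: pos=(0,0), heading=0, pen down
FD 12: (0,0) -> (12,0) [heading=0, draw]
RT 231: heading 0 -> 129
RT 180: heading 129 -> 309
Final: pos=(12,0), heading=309, 1 segment(s) drawn

Answer: 309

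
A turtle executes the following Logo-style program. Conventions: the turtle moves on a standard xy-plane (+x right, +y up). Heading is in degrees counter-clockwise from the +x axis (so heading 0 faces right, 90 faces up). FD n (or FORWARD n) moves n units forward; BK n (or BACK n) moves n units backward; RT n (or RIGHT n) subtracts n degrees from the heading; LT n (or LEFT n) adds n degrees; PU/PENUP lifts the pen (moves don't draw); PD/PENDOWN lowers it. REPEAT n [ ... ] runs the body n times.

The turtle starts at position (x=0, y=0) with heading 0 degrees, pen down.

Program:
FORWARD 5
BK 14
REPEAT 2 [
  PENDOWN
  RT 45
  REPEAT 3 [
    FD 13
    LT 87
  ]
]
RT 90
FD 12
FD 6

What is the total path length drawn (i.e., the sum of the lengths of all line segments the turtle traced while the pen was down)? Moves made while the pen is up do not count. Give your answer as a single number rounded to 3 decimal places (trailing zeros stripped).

Answer: 115

Derivation:
Executing turtle program step by step:
Start: pos=(0,0), heading=0, pen down
FD 5: (0,0) -> (5,0) [heading=0, draw]
BK 14: (5,0) -> (-9,0) [heading=0, draw]
REPEAT 2 [
  -- iteration 1/2 --
  PD: pen down
  RT 45: heading 0 -> 315
  REPEAT 3 [
    -- iteration 1/3 --
    FD 13: (-9,0) -> (0.192,-9.192) [heading=315, draw]
    LT 87: heading 315 -> 42
    -- iteration 2/3 --
    FD 13: (0.192,-9.192) -> (9.853,-0.494) [heading=42, draw]
    LT 87: heading 42 -> 129
    -- iteration 3/3 --
    FD 13: (9.853,-0.494) -> (1.672,9.609) [heading=129, draw]
    LT 87: heading 129 -> 216
  ]
  -- iteration 2/2 --
  PD: pen down
  RT 45: heading 216 -> 171
  REPEAT 3 [
    -- iteration 1/3 --
    FD 13: (1.672,9.609) -> (-11.168,11.643) [heading=171, draw]
    LT 87: heading 171 -> 258
    -- iteration 2/3 --
    FD 13: (-11.168,11.643) -> (-13.871,-1.073) [heading=258, draw]
    LT 87: heading 258 -> 345
    -- iteration 3/3 --
    FD 13: (-13.871,-1.073) -> (-1.314,-4.438) [heading=345, draw]
    LT 87: heading 345 -> 72
  ]
]
RT 90: heading 72 -> 342
FD 12: (-1.314,-4.438) -> (10.099,-8.146) [heading=342, draw]
FD 6: (10.099,-8.146) -> (15.805,-10) [heading=342, draw]
Final: pos=(15.805,-10), heading=342, 10 segment(s) drawn

Segment lengths:
  seg 1: (0,0) -> (5,0), length = 5
  seg 2: (5,0) -> (-9,0), length = 14
  seg 3: (-9,0) -> (0.192,-9.192), length = 13
  seg 4: (0.192,-9.192) -> (9.853,-0.494), length = 13
  seg 5: (9.853,-0.494) -> (1.672,9.609), length = 13
  seg 6: (1.672,9.609) -> (-11.168,11.643), length = 13
  seg 7: (-11.168,11.643) -> (-13.871,-1.073), length = 13
  seg 8: (-13.871,-1.073) -> (-1.314,-4.438), length = 13
  seg 9: (-1.314,-4.438) -> (10.099,-8.146), length = 12
  seg 10: (10.099,-8.146) -> (15.805,-10), length = 6
Total = 115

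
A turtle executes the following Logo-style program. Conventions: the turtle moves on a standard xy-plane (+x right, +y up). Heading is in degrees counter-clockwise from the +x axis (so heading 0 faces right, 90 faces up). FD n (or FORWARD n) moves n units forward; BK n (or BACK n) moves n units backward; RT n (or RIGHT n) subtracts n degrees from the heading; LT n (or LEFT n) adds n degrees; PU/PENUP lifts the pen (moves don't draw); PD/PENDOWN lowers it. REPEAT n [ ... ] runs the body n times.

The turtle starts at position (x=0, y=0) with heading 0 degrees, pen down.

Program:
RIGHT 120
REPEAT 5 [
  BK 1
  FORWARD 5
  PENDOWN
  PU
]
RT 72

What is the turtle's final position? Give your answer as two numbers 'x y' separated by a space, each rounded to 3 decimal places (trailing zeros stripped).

Answer: -10 -17.321

Derivation:
Executing turtle program step by step:
Start: pos=(0,0), heading=0, pen down
RT 120: heading 0 -> 240
REPEAT 5 [
  -- iteration 1/5 --
  BK 1: (0,0) -> (0.5,0.866) [heading=240, draw]
  FD 5: (0.5,0.866) -> (-2,-3.464) [heading=240, draw]
  PD: pen down
  PU: pen up
  -- iteration 2/5 --
  BK 1: (-2,-3.464) -> (-1.5,-2.598) [heading=240, move]
  FD 5: (-1.5,-2.598) -> (-4,-6.928) [heading=240, move]
  PD: pen down
  PU: pen up
  -- iteration 3/5 --
  BK 1: (-4,-6.928) -> (-3.5,-6.062) [heading=240, move]
  FD 5: (-3.5,-6.062) -> (-6,-10.392) [heading=240, move]
  PD: pen down
  PU: pen up
  -- iteration 4/5 --
  BK 1: (-6,-10.392) -> (-5.5,-9.526) [heading=240, move]
  FD 5: (-5.5,-9.526) -> (-8,-13.856) [heading=240, move]
  PD: pen down
  PU: pen up
  -- iteration 5/5 --
  BK 1: (-8,-13.856) -> (-7.5,-12.99) [heading=240, move]
  FD 5: (-7.5,-12.99) -> (-10,-17.321) [heading=240, move]
  PD: pen down
  PU: pen up
]
RT 72: heading 240 -> 168
Final: pos=(-10,-17.321), heading=168, 2 segment(s) drawn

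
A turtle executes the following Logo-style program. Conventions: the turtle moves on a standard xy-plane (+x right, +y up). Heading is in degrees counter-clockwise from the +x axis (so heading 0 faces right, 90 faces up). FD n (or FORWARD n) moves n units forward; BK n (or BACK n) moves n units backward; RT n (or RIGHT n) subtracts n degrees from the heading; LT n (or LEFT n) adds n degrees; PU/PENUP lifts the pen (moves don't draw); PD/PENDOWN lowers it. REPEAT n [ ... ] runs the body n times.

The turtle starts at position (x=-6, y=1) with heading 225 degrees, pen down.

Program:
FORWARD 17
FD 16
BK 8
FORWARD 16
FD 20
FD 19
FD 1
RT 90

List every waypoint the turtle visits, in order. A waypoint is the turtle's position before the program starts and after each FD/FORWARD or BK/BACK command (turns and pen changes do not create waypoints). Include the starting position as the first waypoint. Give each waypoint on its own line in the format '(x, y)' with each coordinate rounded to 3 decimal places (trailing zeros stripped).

Executing turtle program step by step:
Start: pos=(-6,1), heading=225, pen down
FD 17: (-6,1) -> (-18.021,-11.021) [heading=225, draw]
FD 16: (-18.021,-11.021) -> (-29.335,-22.335) [heading=225, draw]
BK 8: (-29.335,-22.335) -> (-23.678,-16.678) [heading=225, draw]
FD 16: (-23.678,-16.678) -> (-34.991,-27.991) [heading=225, draw]
FD 20: (-34.991,-27.991) -> (-49.134,-42.134) [heading=225, draw]
FD 19: (-49.134,-42.134) -> (-62.569,-55.569) [heading=225, draw]
FD 1: (-62.569,-55.569) -> (-63.276,-56.276) [heading=225, draw]
RT 90: heading 225 -> 135
Final: pos=(-63.276,-56.276), heading=135, 7 segment(s) drawn
Waypoints (8 total):
(-6, 1)
(-18.021, -11.021)
(-29.335, -22.335)
(-23.678, -16.678)
(-34.991, -27.991)
(-49.134, -42.134)
(-62.569, -55.569)
(-63.276, -56.276)

Answer: (-6, 1)
(-18.021, -11.021)
(-29.335, -22.335)
(-23.678, -16.678)
(-34.991, -27.991)
(-49.134, -42.134)
(-62.569, -55.569)
(-63.276, -56.276)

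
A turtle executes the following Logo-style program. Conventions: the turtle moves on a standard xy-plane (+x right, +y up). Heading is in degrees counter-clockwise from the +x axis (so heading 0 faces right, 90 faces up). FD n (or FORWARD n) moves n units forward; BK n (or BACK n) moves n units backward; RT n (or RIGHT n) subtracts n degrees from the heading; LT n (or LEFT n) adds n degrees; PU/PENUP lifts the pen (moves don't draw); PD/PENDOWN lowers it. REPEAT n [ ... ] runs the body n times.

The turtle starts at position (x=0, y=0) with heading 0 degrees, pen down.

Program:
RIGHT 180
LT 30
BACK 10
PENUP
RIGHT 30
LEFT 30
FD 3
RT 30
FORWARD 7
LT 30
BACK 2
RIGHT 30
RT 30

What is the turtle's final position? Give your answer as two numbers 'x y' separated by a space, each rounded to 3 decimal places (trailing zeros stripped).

Executing turtle program step by step:
Start: pos=(0,0), heading=0, pen down
RT 180: heading 0 -> 180
LT 30: heading 180 -> 210
BK 10: (0,0) -> (8.66,5) [heading=210, draw]
PU: pen up
RT 30: heading 210 -> 180
LT 30: heading 180 -> 210
FD 3: (8.66,5) -> (6.062,3.5) [heading=210, move]
RT 30: heading 210 -> 180
FD 7: (6.062,3.5) -> (-0.938,3.5) [heading=180, move]
LT 30: heading 180 -> 210
BK 2: (-0.938,3.5) -> (0.794,4.5) [heading=210, move]
RT 30: heading 210 -> 180
RT 30: heading 180 -> 150
Final: pos=(0.794,4.5), heading=150, 1 segment(s) drawn

Answer: 0.794 4.5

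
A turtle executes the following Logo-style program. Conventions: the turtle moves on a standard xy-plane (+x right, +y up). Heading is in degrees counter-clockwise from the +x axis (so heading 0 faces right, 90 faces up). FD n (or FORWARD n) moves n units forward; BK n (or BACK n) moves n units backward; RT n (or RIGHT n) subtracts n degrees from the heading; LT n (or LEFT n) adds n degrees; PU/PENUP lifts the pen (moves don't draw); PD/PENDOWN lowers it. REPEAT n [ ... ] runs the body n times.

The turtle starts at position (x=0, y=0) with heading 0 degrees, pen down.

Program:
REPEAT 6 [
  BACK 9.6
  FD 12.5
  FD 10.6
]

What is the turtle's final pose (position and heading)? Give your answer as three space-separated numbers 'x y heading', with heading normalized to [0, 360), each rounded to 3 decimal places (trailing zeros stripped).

Executing turtle program step by step:
Start: pos=(0,0), heading=0, pen down
REPEAT 6 [
  -- iteration 1/6 --
  BK 9.6: (0,0) -> (-9.6,0) [heading=0, draw]
  FD 12.5: (-9.6,0) -> (2.9,0) [heading=0, draw]
  FD 10.6: (2.9,0) -> (13.5,0) [heading=0, draw]
  -- iteration 2/6 --
  BK 9.6: (13.5,0) -> (3.9,0) [heading=0, draw]
  FD 12.5: (3.9,0) -> (16.4,0) [heading=0, draw]
  FD 10.6: (16.4,0) -> (27,0) [heading=0, draw]
  -- iteration 3/6 --
  BK 9.6: (27,0) -> (17.4,0) [heading=0, draw]
  FD 12.5: (17.4,0) -> (29.9,0) [heading=0, draw]
  FD 10.6: (29.9,0) -> (40.5,0) [heading=0, draw]
  -- iteration 4/6 --
  BK 9.6: (40.5,0) -> (30.9,0) [heading=0, draw]
  FD 12.5: (30.9,0) -> (43.4,0) [heading=0, draw]
  FD 10.6: (43.4,0) -> (54,0) [heading=0, draw]
  -- iteration 5/6 --
  BK 9.6: (54,0) -> (44.4,0) [heading=0, draw]
  FD 12.5: (44.4,0) -> (56.9,0) [heading=0, draw]
  FD 10.6: (56.9,0) -> (67.5,0) [heading=0, draw]
  -- iteration 6/6 --
  BK 9.6: (67.5,0) -> (57.9,0) [heading=0, draw]
  FD 12.5: (57.9,0) -> (70.4,0) [heading=0, draw]
  FD 10.6: (70.4,0) -> (81,0) [heading=0, draw]
]
Final: pos=(81,0), heading=0, 18 segment(s) drawn

Answer: 81 0 0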